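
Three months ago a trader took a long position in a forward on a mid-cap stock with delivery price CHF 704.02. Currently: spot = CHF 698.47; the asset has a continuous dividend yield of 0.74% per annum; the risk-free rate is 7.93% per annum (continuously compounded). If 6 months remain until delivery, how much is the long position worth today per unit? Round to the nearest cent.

CHF 19.24

Current fair forward for the remaining 6 months: F = S·e^((r − q)·T), (r − q) = 0.0793 − 0.0074 = 0.0719
F = 698.47 · e^(0.0719 × 6/12) = 698.47 × 1.036604 = 724.0368
Value of long forward = (F − K)·e^(−rT) = (724.0368 − 704.02) · e^(−0.0793·6/12)
= 20.0168 × 0.961126 = 19.24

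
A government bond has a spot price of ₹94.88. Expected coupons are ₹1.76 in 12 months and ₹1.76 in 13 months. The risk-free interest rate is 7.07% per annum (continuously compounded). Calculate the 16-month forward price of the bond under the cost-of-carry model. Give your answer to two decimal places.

PV(coupons) I = 1.76·e^(−0.0707·12/12) + 1.76·e^(−0.0707·13/12)
I = 1.6399 + 1.6302 = 3.2701
F = (S − I)·e^(rT) = (94.88 − 3.2701) · e^(0.0707·16/12)
= 91.6099 · e^0.094267 = 91.6099 × 1.098853 = ₹100.67

₹100.67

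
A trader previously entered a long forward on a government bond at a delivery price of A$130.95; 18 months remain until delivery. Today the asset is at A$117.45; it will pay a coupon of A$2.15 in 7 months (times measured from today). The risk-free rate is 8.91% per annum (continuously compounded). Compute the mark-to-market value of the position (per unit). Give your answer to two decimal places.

A$0.84

PV(remaining coupons) I = 2.15·e^(−0.0891·7/12) = 2.0411
Current forward F = (S − I)·e^(rT) = (117.45 − 2.0411)·e^(0.0891·18/12) = 115.4089 × 1.142993 = 131.9116
Value (long) = (F − K)·e^(−rT) = (131.9116 − 130.95) × 0.874896 = 0.8413
Value = A$0.84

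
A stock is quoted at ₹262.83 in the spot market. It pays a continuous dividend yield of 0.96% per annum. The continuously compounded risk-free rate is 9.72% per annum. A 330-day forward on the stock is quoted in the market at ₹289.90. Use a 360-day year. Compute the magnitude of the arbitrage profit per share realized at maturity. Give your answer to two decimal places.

Fair forward: F* = S·e^(carry·T), with carry = (r − q) = 0.0972 − 0.0096 = 0.0876
F* = 262.83 · e^(0.0876 × 330/360) = 262.83 · e^0.080300 = 262.83 × 1.083612 = ₹284.8057
Market ₹289.90 > fair ₹284.8057: forward overpriced → cash-and-carry (buy spot, short the forward).
At maturity, profit = |F_mkt − F*| = |289.90 − 284.8057| = ₹5.09 per share

₹5.09 per share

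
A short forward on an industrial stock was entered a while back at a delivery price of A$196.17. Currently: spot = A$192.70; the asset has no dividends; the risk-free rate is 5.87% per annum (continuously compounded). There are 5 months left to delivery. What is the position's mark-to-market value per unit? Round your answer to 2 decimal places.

Current fair forward for the remaining 5 months: F = S·e^(r·T), r = 0.0587
F = 192.70 · e^(0.0587 × 5/12) = 192.70 × 1.024760 = 197.4713
Value of long forward = (F − K)·e^(−rT) = (197.4713 − 196.17) · e^(−0.0587·5/12)
= 1.3013 × 0.975838 = 1.27
Short position value = −(long value) = -A$1.27

-A$1.27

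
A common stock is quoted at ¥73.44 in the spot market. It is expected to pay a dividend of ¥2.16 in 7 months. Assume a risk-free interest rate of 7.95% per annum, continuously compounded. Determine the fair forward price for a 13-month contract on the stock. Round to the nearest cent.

PV(dividends) I = 2.16·e^(−0.0795·7/12)
I = 2.0621
F = (S − I)·e^(rT) = (73.44 − 2.0621) · e^(0.0795·13/12)
= 71.3779 · e^0.086125 = 71.3779 × 1.089943 = ¥77.80

¥77.80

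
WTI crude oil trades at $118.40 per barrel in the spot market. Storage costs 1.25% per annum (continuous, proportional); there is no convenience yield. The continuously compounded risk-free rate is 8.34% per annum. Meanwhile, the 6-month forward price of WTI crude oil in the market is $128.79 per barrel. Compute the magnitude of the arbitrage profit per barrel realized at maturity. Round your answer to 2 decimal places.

$4.57 per barrel

Fair forward: F* = S·e^(carry·T), with carry = (r + u) = 0.0834 + 0.0125 = 0.0959
F* = 118.40 · e^(0.0959 × 6/12) = 118.40 · e^0.047950 = 118.40 × 1.049118 = $124.2156
Market $128.79 > fair $124.2156: forward overpriced → cash-and-carry (buy spot, short the forward).
At maturity, profit = |F_mkt − F*| = |128.79 − 124.2156| = $4.57 per barrel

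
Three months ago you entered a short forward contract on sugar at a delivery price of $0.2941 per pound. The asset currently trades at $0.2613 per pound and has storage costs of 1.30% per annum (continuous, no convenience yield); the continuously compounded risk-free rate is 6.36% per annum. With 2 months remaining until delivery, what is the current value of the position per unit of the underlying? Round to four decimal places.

Current fair forward for the remaining 2 months: F = S·e^((r + u)·T), (r + u) = 0.0636 + 0.0130 = 0.0766
F = 0.2613 · e^(0.0766 × 2/12) = 0.2613 × 1.012849 = 0.2647
Value of long forward = (F − K)·e^(−rT) = (0.2647 − 0.2941) · e^(−0.0636·2/12)
= -0.0294 × 0.989456 = -0.0291
Short position value = −(long value) = $0.0291

$0.0291 per pound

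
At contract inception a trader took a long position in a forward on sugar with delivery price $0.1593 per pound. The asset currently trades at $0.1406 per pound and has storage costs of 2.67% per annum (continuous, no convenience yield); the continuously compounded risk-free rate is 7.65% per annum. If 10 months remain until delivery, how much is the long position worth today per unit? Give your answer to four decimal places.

Current fair forward for the remaining 10 months: F = S·e^((r + u)·T), (r + u) = 0.0765 + 0.0267 = 0.1032
F = 0.1406 · e^(0.1032 × 10/12) = 0.1406 × 1.089806 = 0.1532
Value of long forward = (F − K)·e^(−rT) = (0.1532 − 0.1593) · e^(−0.0765·10/12)
= -0.0061 × 0.938240 = -0.0057

-$0.0057 per pound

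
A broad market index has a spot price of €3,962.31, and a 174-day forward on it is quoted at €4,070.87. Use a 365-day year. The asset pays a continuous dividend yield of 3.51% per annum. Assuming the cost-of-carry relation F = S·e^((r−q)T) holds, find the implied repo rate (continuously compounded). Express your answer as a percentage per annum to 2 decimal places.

9.18%

From F = S·e^((r−q)T): (r − q) = ln(F/S)/T
ln(4070.87/3962.31) = ln(1.027398) = 0.027029
(r − q) = 0.027029 / (174/365) = 0.056699
r = ln(F/S)/T + q = 0.056699 + 0.0351 = 0.091799
r = 9.18%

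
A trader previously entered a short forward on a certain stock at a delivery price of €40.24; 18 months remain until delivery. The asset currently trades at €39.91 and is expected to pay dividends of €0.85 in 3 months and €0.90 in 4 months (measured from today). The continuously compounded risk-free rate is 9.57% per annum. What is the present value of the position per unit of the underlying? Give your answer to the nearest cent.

PV(remaining dividends) I = 0.85·e^(−0.0957·3/12) + 0.90·e^(−0.0957·4/12) = 1.7016
Current forward F = (S − I)·e^(rT) = (39.91 − 1.7016)·e^(0.0957·18/12) = 38.2084 × 1.154365 = 44.1064
Value (long) = (F − K)·e^(−rT) = (44.1064 − 40.24) × 0.866277 = 3.3494
Short position value = −(long value) = -€3.35

-€3.35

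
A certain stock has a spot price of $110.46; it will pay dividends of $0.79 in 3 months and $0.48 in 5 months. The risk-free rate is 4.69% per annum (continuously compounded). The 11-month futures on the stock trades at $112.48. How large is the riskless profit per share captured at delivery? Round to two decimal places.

PV(dividends) I = 0.79·e^(−0.0469·3/12) + 0.48·e^(−0.0469·5/12) = 1.2515
Fair futures F* = (S − I)·e^(rT) = (110.46 − 1.2515)·e^0.042992 = 109.2085 × 1.043930 = 114.0060
Market $112.48 < fair 114.0060: forward underpriced → reverse cash-and-carry (short the stock, invest proceeds at r, pay the dividends, go long the forward).
Profit at T = |F_mkt − F*| = |112.48 − 114.0060| = $1.53 per share

$1.53 per share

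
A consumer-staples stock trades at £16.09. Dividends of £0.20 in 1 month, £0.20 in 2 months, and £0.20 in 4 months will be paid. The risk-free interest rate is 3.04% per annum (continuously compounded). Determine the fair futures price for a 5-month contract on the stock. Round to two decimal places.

£15.69

PV(dividends) I = 0.20·e^(−0.0304·1/12) + 0.20·e^(−0.0304·2/12) + 0.20·e^(−0.0304·4/12)
I = 0.1995 + 0.1990 + 0.1980 = 0.5965
F = (S − I)·e^(rT) = (16.09 − 0.5965) · e^(0.0304·5/12)
= 15.4935 · e^0.012667 = 15.4935 × 1.012748 = £15.69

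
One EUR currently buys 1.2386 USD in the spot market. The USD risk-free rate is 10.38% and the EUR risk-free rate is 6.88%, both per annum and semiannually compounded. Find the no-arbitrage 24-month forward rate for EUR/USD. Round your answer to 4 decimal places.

By covered interest parity, F = S · (1+r_USD/2)^(2T) / (1+r_EUR/2)^(2T)
= 1.2386 × 1.224328 / 1.144864 = 1.2386 × 1.069409
F = 1.3246 USD per EUR

1.3246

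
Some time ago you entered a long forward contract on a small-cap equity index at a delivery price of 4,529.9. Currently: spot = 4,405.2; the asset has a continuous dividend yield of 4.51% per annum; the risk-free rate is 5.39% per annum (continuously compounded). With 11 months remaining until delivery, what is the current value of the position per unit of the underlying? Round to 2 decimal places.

Current fair forward for the remaining 11 months: F = S·e^((r − q)·T), (r − q) = 0.0539 − 0.0451 = 0.0088
F = 4405.2 · e^(0.0088 × 11/12) = 4405.2 × 1.00809929 = 4440.8790
Value of long forward = (F − K)·e^(−rT) = (4440.8790 − 4529.9) · e^(−0.0539·11/12)
= -89.0210 × 0.95179240 = -84.73

-84.73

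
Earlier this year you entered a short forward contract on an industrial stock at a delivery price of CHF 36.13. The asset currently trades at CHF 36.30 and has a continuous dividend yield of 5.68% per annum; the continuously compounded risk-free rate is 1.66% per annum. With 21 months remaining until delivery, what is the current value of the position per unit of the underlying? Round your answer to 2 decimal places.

Current fair forward for the remaining 21 months: F = S·e^((r − q)·T), (r − q) = 0.0166 − 0.0568 = -0.0402
F = 36.30 · e^(-0.0402 × 21/12) = 36.30 × 0.932068 = 33.8341
Value of long forward = (F − K)·e^(−rT) = (33.8341 − 36.13) · e^(−0.0166·21/12)
= -2.2959 × 0.971368 = -2.23
Short position value = −(long value) = CHF 2.23

CHF 2.23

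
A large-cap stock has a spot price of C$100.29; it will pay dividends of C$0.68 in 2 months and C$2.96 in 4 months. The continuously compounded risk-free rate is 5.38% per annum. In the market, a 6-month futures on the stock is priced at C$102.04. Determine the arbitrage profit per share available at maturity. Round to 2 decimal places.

C$2.69 per share

PV(dividends) I = 0.68·e^(−0.0538·2/12) + 2.96·e^(−0.0538·4/12) = 3.5813
Fair futures F* = (S − I)·e^(rT) = (100.29 − 3.5813)·e^0.026900 = 96.7087 × 1.027265 = 99.3455
Market C$102.04 > fair 99.3455: forward overpriced → cash-and-carry (borrow at r, buy the stock and collect the dividends, short the forward).
Profit at T = |F_mkt − F*| = |102.04 − 99.3455| = C$2.69 per share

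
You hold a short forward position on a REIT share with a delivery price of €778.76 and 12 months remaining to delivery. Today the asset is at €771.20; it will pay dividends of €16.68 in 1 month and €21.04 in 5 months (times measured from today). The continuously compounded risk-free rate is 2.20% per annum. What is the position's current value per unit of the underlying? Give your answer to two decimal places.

€28.11

PV(remaining dividends) I = 16.68·e^(−0.0220·1/12) + 21.04·e^(−0.0220·5/12) = 37.4975
Current forward F = (S − I)·e^(rT) = (771.20 − 37.4975)·e^(0.0220·12/12) = 733.7025 × 1.022244 = 750.0230
Value (long) = (F − K)·e^(−rT) = (750.0230 − 778.76) × 0.978240 = -28.1117
Short position value = −(long value) = €28.11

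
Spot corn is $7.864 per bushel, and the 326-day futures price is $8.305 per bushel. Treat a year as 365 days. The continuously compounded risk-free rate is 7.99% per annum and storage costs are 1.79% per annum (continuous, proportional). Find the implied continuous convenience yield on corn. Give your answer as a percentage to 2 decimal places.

F = S·e^((r+u−y)T) ⇒ (r+u−y) = ln(F/S)/T
ln(8.305/7.864) = 0.054562; /T ⇒ 0.061089
y = r + u − ln(F/S)/T = 0.0799 + 0.0179 − 0.061089 = 0.036711
y = 3.67%

3.67%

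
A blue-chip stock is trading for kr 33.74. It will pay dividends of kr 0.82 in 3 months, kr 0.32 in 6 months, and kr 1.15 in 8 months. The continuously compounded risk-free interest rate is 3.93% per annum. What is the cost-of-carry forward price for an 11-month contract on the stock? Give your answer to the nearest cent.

kr 32.65

PV(dividends) I = 0.82·e^(−0.0393·3/12) + 0.32·e^(−0.0393·6/12) + 1.15·e^(−0.0393·8/12)
I = 0.8120 + 0.3138 + 1.1203 = 2.2461
F = (S − I)·e^(rT) = (33.74 − 2.2461) · e^(0.0393·11/12)
= 31.4939 · e^0.036025 = 31.4939 × 1.036682 = kr 32.65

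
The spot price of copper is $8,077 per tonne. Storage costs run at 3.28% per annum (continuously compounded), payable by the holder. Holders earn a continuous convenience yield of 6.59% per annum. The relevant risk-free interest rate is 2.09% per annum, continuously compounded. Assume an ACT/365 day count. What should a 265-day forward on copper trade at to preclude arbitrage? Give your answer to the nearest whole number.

$8,006 per tonne

Net carry = r + u − y = 0.0209 + 0.0328 − 0.0659 = -0.0122
F = S·e^((r+u−y)T) = 8077 · e^(-0.0122 × 265/365) = 8077 · e^-0.008858
= 8077 × 0.991181 = $8,006 per tonne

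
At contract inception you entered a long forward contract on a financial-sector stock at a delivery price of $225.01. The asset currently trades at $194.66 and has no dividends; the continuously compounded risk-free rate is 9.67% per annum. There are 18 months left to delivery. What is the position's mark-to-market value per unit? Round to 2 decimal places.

$0.03

Current fair forward for the remaining 18 months: F = S·e^(r·T), r = 0.0967
F = 194.66 · e^(0.0967 × 18/12) = 194.66 × 1.156097 = 225.0458
Value of long forward = (F − K)·e^(−rT) = (225.0458 − 225.01) · e^(−0.0967·18/12)
= 0.0358 × 0.864979 = 0.03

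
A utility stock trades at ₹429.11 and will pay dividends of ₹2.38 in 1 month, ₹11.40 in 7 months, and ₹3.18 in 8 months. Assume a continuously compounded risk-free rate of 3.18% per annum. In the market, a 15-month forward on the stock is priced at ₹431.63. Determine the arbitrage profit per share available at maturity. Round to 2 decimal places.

₹2.47 per share

PV(dividends) I = 2.38·e^(−0.0318·1/12) + 11.40·e^(−0.0318·7/12) + 3.18·e^(−0.0318·8/12) = 16.6775
Fair forward F* = (S − I)·e^(rT) = (429.11 − 16.6775)·e^0.039750 = 412.4325 × 1.040551 = 429.1571
Market ₹431.63 > fair 429.1571: forward overpriced → cash-and-carry (borrow at r, buy the stock and collect the dividends, short the forward).
Profit at T = |F_mkt − F*| = |431.63 − 429.1571| = ₹2.47 per share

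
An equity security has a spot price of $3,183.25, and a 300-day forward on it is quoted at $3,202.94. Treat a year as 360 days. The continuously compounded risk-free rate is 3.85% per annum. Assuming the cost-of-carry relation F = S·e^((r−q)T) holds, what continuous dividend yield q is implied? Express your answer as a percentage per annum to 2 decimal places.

From F = S·e^((r−q)T): (r − q) = ln(F/S)/T
ln(3202.94/3183.25) = ln(1.006186) = 0.006167
(r − q) = 0.006167 / (300/360) = 0.007400
q = r − ln(F/S)/T = 0.0385 − 0.007400 = 0.031100
q = 3.11%

3.11%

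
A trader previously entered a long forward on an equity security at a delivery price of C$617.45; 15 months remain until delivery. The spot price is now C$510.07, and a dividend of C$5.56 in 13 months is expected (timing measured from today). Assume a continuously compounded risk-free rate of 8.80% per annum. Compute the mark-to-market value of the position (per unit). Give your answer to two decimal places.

PV(remaining dividends) I = 5.56·e^(−0.0880·13/12) = 5.0544
Current forward F = (S − I)·e^(rT) = (510.07 − 5.0544)·e^(0.0880·15/12) = 505.0156 × 1.116278 = 563.7378
Value (long) = (F − K)·e^(−rT) = (563.7378 − 617.45) × 0.895834 = -48.1172
Value = -C$48.12

-C$48.12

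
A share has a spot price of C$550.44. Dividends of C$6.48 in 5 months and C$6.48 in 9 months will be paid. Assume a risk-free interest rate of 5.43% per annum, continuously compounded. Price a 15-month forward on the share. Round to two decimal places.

C$575.66

PV(dividends) I = 6.48·e^(−0.0543·5/12) + 6.48·e^(−0.0543·9/12)
I = 6.3350 + 6.2214 = 12.5564
F = (S − I)·e^(rT) = (550.44 − 12.5564) · e^(0.0543·15/12)
= 537.8836 · e^0.067875 = 537.8836 × 1.070232 = C$575.66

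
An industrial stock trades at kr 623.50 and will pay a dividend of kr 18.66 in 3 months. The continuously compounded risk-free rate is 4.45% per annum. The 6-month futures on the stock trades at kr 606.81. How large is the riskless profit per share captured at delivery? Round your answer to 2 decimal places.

kr 11.85 per share

PV(dividends) I = 18.66·e^(−0.0445·3/12) = 18.4536
Fair futures F* = (S − I)·e^(rT) = (623.50 − 18.4536)·e^0.022250 = 605.0464 × 1.022499 = 618.6593
Market kr 606.81 < fair 618.6593: forward underpriced → reverse cash-and-carry (short the stock, invest proceeds at r, pay the dividends, go long the forward).
Profit at T = |F_mkt − F*| = |606.81 − 618.6593| = kr 11.85 per share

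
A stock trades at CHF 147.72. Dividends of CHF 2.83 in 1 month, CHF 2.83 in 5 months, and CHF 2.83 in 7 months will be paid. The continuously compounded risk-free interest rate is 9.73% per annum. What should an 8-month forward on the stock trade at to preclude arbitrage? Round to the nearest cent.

CHF 148.87

PV(dividends) I = 2.83·e^(−0.0973·1/12) + 2.83·e^(−0.0973·5/12) + 2.83·e^(−0.0973·7/12)
I = 2.8071 + 2.7176 + 2.6738 = 8.1985
F = (S − I)·e^(rT) = (147.72 − 8.1985) · e^(0.0973·8/12)
= 139.5215 · e^0.064867 = 139.5215 × 1.067017 = CHF 148.87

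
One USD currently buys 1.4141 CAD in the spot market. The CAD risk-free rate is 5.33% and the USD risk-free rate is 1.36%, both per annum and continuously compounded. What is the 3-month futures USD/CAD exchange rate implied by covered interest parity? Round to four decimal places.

F = S·e^((r_CAD − r_USD)T) = 1.4141 · e^((0.0533 − 0.0136) × 3/12)
= 1.4141 · e^0.009925 = 1.4141 × 1.009974
F = 1.4282 CAD per USD

1.4282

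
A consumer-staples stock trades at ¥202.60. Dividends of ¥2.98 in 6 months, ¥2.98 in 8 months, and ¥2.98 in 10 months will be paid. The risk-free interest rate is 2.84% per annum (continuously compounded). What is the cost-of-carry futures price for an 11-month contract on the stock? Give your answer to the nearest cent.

PV(dividends) I = 2.98·e^(−0.0284·6/12) + 2.98·e^(−0.0284·8/12) + 2.98·e^(−0.0284·10/12)
I = 2.9380 + 2.9241 + 2.9103 = 8.7724
F = (S − I)·e^(rT) = (202.60 − 8.7724) · e^(0.0284·11/12)
= 193.8276 · e^0.026033 = 193.8276 × 1.026375 = ¥198.94

¥198.94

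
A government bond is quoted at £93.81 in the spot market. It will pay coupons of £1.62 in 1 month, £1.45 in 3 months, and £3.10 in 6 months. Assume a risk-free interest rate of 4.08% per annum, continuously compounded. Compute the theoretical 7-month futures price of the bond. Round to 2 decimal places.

£89.84

PV(coupons) I = 1.62·e^(−0.0408·1/12) + 1.45·e^(−0.0408·3/12) + 3.10·e^(−0.0408·6/12)
I = 1.6145 + 1.4353 + 3.0374 = 6.0872
F = (S − I)·e^(rT) = (93.81 − 6.0872) · e^(0.0408·7/12)
= 87.7228 · e^0.023800 = 87.7228 × 1.024085 = £89.84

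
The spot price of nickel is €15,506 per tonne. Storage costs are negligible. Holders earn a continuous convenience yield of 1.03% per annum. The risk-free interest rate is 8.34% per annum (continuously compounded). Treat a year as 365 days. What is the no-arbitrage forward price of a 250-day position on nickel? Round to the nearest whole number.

€16,302 per tonne

Net carry = r + u − y = 0.0834 + 0.0000 − 0.0103 = 0.0731
F = S·e^((r+u−y)T) = 15506 · e^(0.0731 × 250/365) = 15506 · e^0.050068
= 15506 × 1.051343 = €16,302 per tonne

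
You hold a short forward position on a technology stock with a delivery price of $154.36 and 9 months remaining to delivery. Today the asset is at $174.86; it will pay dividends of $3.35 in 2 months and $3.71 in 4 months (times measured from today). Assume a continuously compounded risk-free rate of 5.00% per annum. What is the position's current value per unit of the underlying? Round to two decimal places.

PV(remaining dividends) I = 3.35·e^(−0.0500·2/12) + 3.71·e^(−0.0500·4/12) = 6.9709
Current forward F = (S − I)·e^(rT) = (174.86 − 6.9709)·e^(0.0500·9/12) = 167.8891 × 1.038212 = 174.3045
Value (long) = (F − K)·e^(−rT) = (174.3045 − 154.36) × 0.963194 = 19.2104
Short position value = −(long value) = -$19.21

-$19.21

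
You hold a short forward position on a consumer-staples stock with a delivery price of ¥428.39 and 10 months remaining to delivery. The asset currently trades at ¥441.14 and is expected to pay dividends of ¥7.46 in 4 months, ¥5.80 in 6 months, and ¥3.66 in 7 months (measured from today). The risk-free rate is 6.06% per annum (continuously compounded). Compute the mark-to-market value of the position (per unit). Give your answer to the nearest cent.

PV(remaining dividends) I = 7.46·e^(−0.0606·4/12) + 5.80·e^(−0.0606·6/12) + 3.66·e^(−0.0606·7/12) = 16.4706
Current forward F = (S − I)·e^(rT) = (441.14 − 16.4706)·e^(0.0606·10/12) = 424.6694 × 1.051797 = 446.6660
Value (long) = (F − K)·e^(−rT) = (446.6660 − 428.39) × 0.950754 = 17.3760
Short position value = −(long value) = -¥17.38

-¥17.38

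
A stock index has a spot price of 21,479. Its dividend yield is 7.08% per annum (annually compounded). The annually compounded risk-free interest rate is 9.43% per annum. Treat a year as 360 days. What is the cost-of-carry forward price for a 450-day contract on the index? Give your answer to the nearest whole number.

F = S · (1+r)^T / (1+q)^T
= 21479 × 1.119233 / 1.089270 = 21479 × 1.027507
F = 22,070

22,070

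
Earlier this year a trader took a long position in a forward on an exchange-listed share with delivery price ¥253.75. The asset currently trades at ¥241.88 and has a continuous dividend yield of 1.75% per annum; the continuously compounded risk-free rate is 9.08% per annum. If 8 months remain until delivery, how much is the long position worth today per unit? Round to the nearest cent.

Current fair forward for the remaining 8 months: F = S·e^((r − q)·T), (r − q) = 0.0908 − 0.0175 = 0.0733
F = 241.88 · e^(0.0733 × 8/12) = 241.88 × 1.050080 = 253.9934
Value of long forward = (F − K)·e^(−rT) = (253.9934 − 253.75) · e^(−0.0908·8/12)
= 0.2434 × 0.941262 = 0.23

¥0.23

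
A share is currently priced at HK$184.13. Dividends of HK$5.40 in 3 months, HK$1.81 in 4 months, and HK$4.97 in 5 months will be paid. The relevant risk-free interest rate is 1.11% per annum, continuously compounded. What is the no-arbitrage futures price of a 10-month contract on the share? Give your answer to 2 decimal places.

PV(dividends) I = 5.40·e^(−0.0111·3/12) + 1.81·e^(−0.0111·4/12) + 4.97·e^(−0.0111·5/12)
I = 5.3850 + 1.8033 + 4.9471 = 12.1354
F = (S − I)·e^(rT) = (184.13 − 12.1354) · e^(0.0111·10/12)
= 171.9946 · e^0.009250 = 171.9946 × 1.009293 = HK$173.59

HK$173.59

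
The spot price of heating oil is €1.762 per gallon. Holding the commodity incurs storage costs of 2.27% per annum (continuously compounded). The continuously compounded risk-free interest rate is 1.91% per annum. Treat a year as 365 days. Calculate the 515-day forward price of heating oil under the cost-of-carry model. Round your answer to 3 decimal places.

Net carry = r + u − y = 0.0191 + 0.0227 − 0.0000 = 0.0418
F = S·e^((r+u−y)T) = 1.762 · e^(0.0418 × 515/365) = 1.762 · e^0.058978
= 1.762 × 1.060752 = €1.869 per gallon

€1.869 per gallon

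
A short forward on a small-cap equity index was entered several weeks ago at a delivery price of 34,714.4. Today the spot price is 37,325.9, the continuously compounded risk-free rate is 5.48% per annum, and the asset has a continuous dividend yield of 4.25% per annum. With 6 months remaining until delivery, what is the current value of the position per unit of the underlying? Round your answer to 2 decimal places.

-2764.95

Current fair forward for the remaining 6 months: F = S·e^((r − q)·T), (r − q) = 0.0548 − 0.0425 = 0.0123
F = 37325.9 · e^(0.0123 × 6/12) = 37325.9 × 1.00616895 = 37556.1616
Value of long forward = (F − K)·e^(−rT) = (37556.1616 − 34714.4) · e^(−0.0548·6/12)
= 2841.7616 × 0.97297197 = 2764.95
Short position value = −(long value) = -2764.95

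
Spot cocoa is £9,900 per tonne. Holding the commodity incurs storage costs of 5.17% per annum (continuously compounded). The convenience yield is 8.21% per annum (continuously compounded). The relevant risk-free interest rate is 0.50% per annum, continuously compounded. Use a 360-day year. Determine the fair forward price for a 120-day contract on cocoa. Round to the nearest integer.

£9,817 per tonne

Net carry = r + u − y = 0.0050 + 0.0517 − 0.0821 = -0.0254
F = S·e^((r+u−y)T) = 9900 · e^(-0.0254 × 120/360) = 9900 · e^-0.008467
= 9900 × 0.991569 = £9,817 per tonne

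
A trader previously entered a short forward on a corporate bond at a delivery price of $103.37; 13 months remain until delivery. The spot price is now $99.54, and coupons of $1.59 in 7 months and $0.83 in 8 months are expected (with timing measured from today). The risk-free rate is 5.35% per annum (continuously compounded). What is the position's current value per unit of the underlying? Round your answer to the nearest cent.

$0.35

PV(remaining coupons) I = 1.59·e^(−0.0535·7/12) + 0.83·e^(−0.0535·8/12) = 2.3421
Current forward F = (S − I)·e^(rT) = (99.54 − 2.3421)·e^(0.0535·13/12) = 97.1979 × 1.059671 = 102.9978
Value (long) = (F − K)·e^(−rT) = (102.9978 − 103.37) × 0.943689 = -0.3512
Short position value = −(long value) = $0.35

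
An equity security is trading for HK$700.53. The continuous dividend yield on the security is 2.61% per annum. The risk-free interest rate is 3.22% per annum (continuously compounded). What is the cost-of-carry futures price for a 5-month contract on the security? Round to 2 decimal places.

HK$702.31

F = S·e^((r − q)T) = 700.53 · e^((0.0322 − 0.0261) × 5/12)
= 700.53 · e^0.002542 = 700.53 × 1.002545
F = HK$702.31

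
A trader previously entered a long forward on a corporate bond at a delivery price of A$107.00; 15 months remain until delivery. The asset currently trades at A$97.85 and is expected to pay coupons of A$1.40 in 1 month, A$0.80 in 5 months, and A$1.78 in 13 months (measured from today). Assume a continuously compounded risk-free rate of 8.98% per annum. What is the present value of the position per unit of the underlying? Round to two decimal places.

PV(remaining coupons) I = 1.40·e^(−0.0898·1/12) + 0.80·e^(−0.0898·5/12) + 1.78·e^(−0.0898·13/12) = 3.7752
Current forward F = (S − I)·e^(rT) = (97.85 − 3.7752)·e^(0.0898·15/12) = 94.0748 × 1.118793 = 105.2502
Value (long) = (F − K)·e^(−rT) = (105.2502 − 107.00) × 0.893821 = -1.5640
Value = -A$1.56

-A$1.56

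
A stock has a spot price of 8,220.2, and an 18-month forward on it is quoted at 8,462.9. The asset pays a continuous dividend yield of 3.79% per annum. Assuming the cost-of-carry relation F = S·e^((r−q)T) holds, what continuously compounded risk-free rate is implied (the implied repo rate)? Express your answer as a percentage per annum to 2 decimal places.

From F = S·e^((r−q)T): (r − q) = ln(F/S)/T
ln(8462.9/8220.2) = ln(1.029525) = 0.029098
(r − q) = 0.029098 / (18/12) = 0.019399
r = ln(F/S)/T + q = 0.019399 + 0.0379 = 0.057299
r = 5.73%

5.73%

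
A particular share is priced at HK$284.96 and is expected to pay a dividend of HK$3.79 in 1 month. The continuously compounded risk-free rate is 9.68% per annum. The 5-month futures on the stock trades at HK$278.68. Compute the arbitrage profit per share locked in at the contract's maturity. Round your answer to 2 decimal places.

PV(dividends) I = 3.79·e^(−0.0968·1/12) = 3.7596
Fair futures F* = (S − I)·e^(rT) = (284.96 − 3.7596)·e^0.040333 = 281.2004 × 1.041157 = 292.7738
Market HK$278.68 < fair 292.7738: forward underpriced → reverse cash-and-carry (short the stock, invest proceeds at r, pay the dividends, go long the forward).
Profit at T = |F_mkt − F*| = |278.68 − 292.7738| = HK$14.09 per share

HK$14.09 per share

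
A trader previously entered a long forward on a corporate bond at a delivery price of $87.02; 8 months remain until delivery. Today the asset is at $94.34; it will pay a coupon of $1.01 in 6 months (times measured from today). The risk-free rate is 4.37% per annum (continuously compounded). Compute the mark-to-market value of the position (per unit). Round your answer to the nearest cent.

$8.83

PV(remaining coupons) I = 1.01·e^(−0.0437·6/12) = 0.9882
Current forward F = (S − I)·e^(rT) = (94.34 − 0.9882)·e^(0.0437·8/12) = 93.3518 × 1.029562 = 96.1115
Value (long) = (F − K)·e^(−rT) = (96.1115 − 87.02) × 0.971287 = 8.8305
Value = $8.83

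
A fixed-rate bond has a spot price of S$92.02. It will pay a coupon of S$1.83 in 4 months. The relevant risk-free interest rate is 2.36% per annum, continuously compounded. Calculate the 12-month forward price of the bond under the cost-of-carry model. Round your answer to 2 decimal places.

S$92.36

PV(coupons) I = 1.83·e^(−0.0236·4/12)
I = 1.8157
F = (S − I)·e^(rT) = (92.02 − 1.8157) · e^(0.0236·12/12)
= 90.2043 · e^0.023600 = 90.2043 × 1.023881 = S$92.36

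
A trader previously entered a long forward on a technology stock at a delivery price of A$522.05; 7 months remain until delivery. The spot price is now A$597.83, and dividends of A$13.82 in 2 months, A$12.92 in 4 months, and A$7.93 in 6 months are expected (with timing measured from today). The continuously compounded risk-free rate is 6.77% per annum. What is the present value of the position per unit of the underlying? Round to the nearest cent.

A$62.03

PV(remaining dividends) I = 13.82·e^(−0.0677·2/12) + 12.92·e^(−0.0677·4/12) + 7.93·e^(−0.0677·6/12) = 33.9627
Current forward F = (S − I)·e^(rT) = (597.83 − 33.9627)·e^(0.0677·7/12) = 563.8673 × 1.040282 = 586.5810
Value (long) = (F − K)·e^(−rT) = (586.5810 − 522.05) × 0.961278 = 62.0322
Value = A$62.03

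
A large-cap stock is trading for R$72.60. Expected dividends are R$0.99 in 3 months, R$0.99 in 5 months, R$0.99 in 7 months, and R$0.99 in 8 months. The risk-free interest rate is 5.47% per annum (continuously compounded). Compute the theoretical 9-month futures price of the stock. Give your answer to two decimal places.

R$71.62

PV(dividends) I = 0.99·e^(−0.0547·3/12) + 0.99·e^(−0.0547·5/12) + 0.99·e^(−0.0547·7/12) + 0.99·e^(−0.0547·8/12)
I = 0.9766 + 0.9677 + 0.9589 + 0.9545 = 3.8577
F = (S − I)·e^(rT) = (72.60 − 3.8577) · e^(0.0547·9/12)
= 68.7423 · e^0.041025 = 68.7423 × 1.041878 = R$71.62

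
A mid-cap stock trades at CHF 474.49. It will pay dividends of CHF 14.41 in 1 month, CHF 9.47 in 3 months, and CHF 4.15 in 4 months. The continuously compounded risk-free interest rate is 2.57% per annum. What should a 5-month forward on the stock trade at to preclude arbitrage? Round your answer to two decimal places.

PV(dividends) I = 14.41·e^(−0.0257·1/12) + 9.47·e^(−0.0257·3/12) + 4.15·e^(−0.0257·4/12)
I = 14.3792 + 9.4094 + 4.1146 = 27.9032
F = (S − I)·e^(rT) = (474.49 − 27.9032) · e^(0.0257·5/12)
= 446.5868 · e^0.010708 = 446.5868 × 1.010766 = CHF 451.39

CHF 451.39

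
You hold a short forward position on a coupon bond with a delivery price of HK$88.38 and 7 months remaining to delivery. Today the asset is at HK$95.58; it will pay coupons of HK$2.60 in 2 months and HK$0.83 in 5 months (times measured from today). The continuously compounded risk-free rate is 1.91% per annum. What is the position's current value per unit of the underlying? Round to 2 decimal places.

PV(remaining coupons) I = 2.60·e^(−0.0191·2/12) + 0.83·e^(−0.0191·5/12) = 3.4152
Current forward F = (S − I)·e^(rT) = (95.58 − 3.4152)·e^(0.0191·7/12) = 92.1648 × 1.011204 = 93.1974
Value (long) = (F − K)·e^(−rT) = (93.1974 − 88.38) × 0.988920 = 4.7640
Short position value = −(long value) = -HK$4.76

-HK$4.76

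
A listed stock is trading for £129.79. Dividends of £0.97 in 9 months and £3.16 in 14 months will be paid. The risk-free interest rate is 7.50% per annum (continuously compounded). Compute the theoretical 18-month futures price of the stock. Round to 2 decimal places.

£140.98

PV(dividends) I = 0.97·e^(−0.0750·9/12) + 3.16·e^(−0.0750·14/12)
I = 0.9169 + 2.8953 = 3.8122
F = (S − I)·e^(rT) = (129.79 − 3.8122) · e^(0.0750·18/12)
= 125.9778 · e^0.112500 = 125.9778 × 1.119072 = £140.98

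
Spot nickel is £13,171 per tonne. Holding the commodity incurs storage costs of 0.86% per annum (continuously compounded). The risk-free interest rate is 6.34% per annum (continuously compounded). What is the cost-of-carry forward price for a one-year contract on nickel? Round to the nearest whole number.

Net carry = r + u − y = 0.0634 + 0.0086 − 0.0000 = 0.0720
F = S·e^((r+u−y)T) = 13171 · e^(0.0720 × 12/12) = 13171 · e^0.072000
= 13171 × 1.074655 = £14,154 per tonne

£14,154 per tonne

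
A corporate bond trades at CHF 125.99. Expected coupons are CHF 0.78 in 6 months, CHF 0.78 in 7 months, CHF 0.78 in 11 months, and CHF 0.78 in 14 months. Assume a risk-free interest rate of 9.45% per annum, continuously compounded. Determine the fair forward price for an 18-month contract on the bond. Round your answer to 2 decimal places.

PV(coupons) I = 0.78·e^(−0.0945·6/12) + 0.78·e^(−0.0945·7/12) + 0.78·e^(−0.0945·11/12) + 0.78·e^(−0.0945·14/12)
I = 0.7440 + 0.7382 + 0.7153 + 0.6986 = 2.8961
F = (S − I)·e^(rT) = (125.99 − 2.8961) · e^(0.0945·18/12)
= 123.0939 · e^0.141750 = 123.0939 × 1.152289 = CHF 141.84

CHF 141.84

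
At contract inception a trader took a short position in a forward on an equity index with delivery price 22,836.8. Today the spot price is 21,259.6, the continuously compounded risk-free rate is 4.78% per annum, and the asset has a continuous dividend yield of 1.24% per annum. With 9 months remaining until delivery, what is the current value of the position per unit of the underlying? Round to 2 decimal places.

969.80

Current fair forward for the remaining 9 months: F = S·e^((r − q)·T), (r − q) = 0.0478 − 0.0124 = 0.0354
F = 21259.6 · e^(0.0354 × 9/12) = 21259.6 × 1.02690559 = 21831.6021
Value of long forward = (F − K)·e^(−rT) = (21831.6021 − 22836.8) · e^(−0.0478·9/12)
= -1005.1979 × 0.96478500 = -969.80
Short position value = −(long value) = 969.80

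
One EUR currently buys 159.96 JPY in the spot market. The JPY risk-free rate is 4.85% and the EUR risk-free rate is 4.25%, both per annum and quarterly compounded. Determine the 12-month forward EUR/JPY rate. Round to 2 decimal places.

160.91

By covered interest parity, F = S · (1+r_JPY/4)^(4T) / (1+r_EUR/4)^(4T)
= 159.96 × 1.049389 / 1.043182 = 159.96 × 1.005950
F = 160.91 JPY per EUR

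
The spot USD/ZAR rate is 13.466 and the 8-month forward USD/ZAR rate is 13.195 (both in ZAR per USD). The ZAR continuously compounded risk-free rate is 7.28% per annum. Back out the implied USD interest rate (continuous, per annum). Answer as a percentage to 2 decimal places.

10.33%

F = S·e^((r_ZAR − r_USD)T) ⇒ r_USD = r_ZAR − ln(F/S)/T
ln(13.195/13.466) = -0.020330; /(8/12) = -0.030495
r_USD = 0.0728 + 0.030495 = 0.103295
r_USD = 10.33%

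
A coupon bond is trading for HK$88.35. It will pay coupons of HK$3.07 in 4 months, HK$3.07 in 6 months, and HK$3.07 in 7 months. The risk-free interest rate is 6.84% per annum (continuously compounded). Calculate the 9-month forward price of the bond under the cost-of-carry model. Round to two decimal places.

PV(coupons) I = 3.07·e^(−0.0684·4/12) + 3.07·e^(−0.0684·6/12) + 3.07·e^(−0.0684·7/12)
I = 3.0008 + 2.9668 + 2.9499 = 8.9175
F = (S − I)·e^(rT) = (88.35 − 8.9175) · e^(0.0684·9/12)
= 79.4325 · e^0.051300 = 79.4325 × 1.052639 = HK$83.61

HK$83.61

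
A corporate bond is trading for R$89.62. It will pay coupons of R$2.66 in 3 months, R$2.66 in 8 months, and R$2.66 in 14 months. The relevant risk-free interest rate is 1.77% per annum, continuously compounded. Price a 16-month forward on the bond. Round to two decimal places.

R$83.69

PV(coupons) I = 2.66·e^(−0.0177·3/12) + 2.66·e^(−0.0177·8/12) + 2.66·e^(−0.0177·14/12)
I = 2.6483 + 2.6288 + 2.6056 = 7.8827
F = (S − I)·e^(rT) = (89.62 − 7.8827) · e^(0.0177·16/12)
= 81.7373 · e^0.023600 = 81.7373 × 1.023881 = R$83.69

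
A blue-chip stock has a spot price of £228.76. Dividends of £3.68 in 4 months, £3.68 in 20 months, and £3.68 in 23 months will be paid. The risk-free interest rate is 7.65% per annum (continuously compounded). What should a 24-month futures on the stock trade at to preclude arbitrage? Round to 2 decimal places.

£254.92

PV(dividends) I = 3.68·e^(−0.0765·4/12) + 3.68·e^(−0.0765·20/12) + 3.68·e^(−0.0765·23/12)
I = 3.5873 + 3.2395 + 3.1781 = 10.0049
F = (S − I)·e^(rT) = (228.76 − 10.0049) · e^(0.0765·24/12)
= 218.7551 · e^0.153000 = 218.7551 × 1.165325 = £254.92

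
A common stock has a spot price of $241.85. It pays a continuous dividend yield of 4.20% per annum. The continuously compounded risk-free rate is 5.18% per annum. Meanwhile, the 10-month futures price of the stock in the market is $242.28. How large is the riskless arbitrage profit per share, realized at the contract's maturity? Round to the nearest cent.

$1.55 per share

Fair futures: F* = S·e^(carry·T), with carry = (r − q) = 0.0518 − 0.0420 = 0.0098
F* = 241.85 · e^(0.0098 × 10/12) = 241.85 · e^0.008167 = 241.85 × 1.008200 = $243.8332
Market $242.28 < fair $243.8332: forward underpriced → reverse cash-and-carry (short spot, go long the forward).
At maturity, profit = |F_mkt − F*| = |242.28 − 243.8332| = $1.55 per share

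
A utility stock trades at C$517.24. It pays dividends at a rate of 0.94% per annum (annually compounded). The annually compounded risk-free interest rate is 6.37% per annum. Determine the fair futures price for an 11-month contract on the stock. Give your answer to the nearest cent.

F = S · (1+r)^T / (1+q)^T
= 517.24 × 1.058240 / 1.008613 = 517.24 × 1.049203
F = C$542.69

C$542.69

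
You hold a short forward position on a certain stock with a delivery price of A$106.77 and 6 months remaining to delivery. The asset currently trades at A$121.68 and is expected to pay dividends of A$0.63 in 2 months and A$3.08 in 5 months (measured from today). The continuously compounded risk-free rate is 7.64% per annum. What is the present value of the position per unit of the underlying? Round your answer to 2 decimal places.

-A$15.31

PV(remaining dividends) I = 0.63·e^(−0.0764·2/12) + 3.08·e^(−0.0764·5/12) = 3.6055
Current forward F = (S − I)·e^(rT) = (121.68 − 3.6055)·e^(0.0764·6/12) = 118.0745 × 1.038939 = 122.6722
Value (long) = (F − K)·e^(−rT) = (122.6722 − 106.77) × 0.962520 = 15.3062
Short position value = −(long value) = -A$15.31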